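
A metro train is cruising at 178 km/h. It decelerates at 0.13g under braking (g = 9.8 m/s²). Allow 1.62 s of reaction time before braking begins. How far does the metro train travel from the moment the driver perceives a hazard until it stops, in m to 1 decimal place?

Total stopping distance ≈ 1039.6 m

178 km/h ÷ 3.6 = 49.4444 m/s.
a = 0.13 × 9.8 = 1.274 m/s².
Reaction distance = v·t_r = 49.4444 × 1.62 = 80.100 m.
Braking distance = v²/(2a) = 49.4444² / (2 × 1.274) = 2444.749 / 2.548 = 959.478 m.
Total = 80.100 + 959.478 = 1039.578 m.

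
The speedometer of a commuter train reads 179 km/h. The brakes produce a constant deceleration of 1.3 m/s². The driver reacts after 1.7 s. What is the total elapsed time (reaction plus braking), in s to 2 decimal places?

Total time ≈ 39.95 s

179 km/h ÷ 3.6 = 49.7222 m/s.
Braking time = v/a = 49.7222 / 1.300 = 38.248 s.
Total = 1.7 + 38.248 = 39.948 s.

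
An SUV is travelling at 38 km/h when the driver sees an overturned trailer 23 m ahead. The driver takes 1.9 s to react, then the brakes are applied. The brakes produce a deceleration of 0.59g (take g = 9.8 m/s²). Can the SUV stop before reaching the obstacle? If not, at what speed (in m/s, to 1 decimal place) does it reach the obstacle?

No — it strikes the obstacle at 8.8 m/s

38 km/h ÷ 3.6 = 10.5556 m/s.
a = 0.59 × 9.8 = 5.782 m/s².
Reaction distance = 10.5556 × 1.9 = 20.056 m.
Braking distance needed to stop: v²/(2a) = 111.421 / 11.564 = 9.635 m, so total needed = 20.056 + 9.635 = 29.691 m > 23 m — it cannot stop.
Distance remaining when braking begins: 23 − 20.056 = 2.944 m.
v² = v₀² − 2a·d = 111.421 − 2 × 5.782 × 2.944 = 77.377 m²/s².
v = √77.377 = 8.796 m/s.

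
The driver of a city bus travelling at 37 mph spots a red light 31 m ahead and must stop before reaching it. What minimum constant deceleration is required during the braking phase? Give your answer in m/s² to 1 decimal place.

Required deceleration ≈ 4.4 m/s²

37 mph × 0.44704 = 16.5405 m/s.
v² = 2a·d ⇒ a = v²/(2d) = 16.5405² / (2 × 31.000) = 273.588 / 62.000 = 4.4127 m/s².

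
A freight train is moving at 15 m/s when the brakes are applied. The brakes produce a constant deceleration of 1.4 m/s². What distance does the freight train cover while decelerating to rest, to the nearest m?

Braking distance = v²/(2a) = 15.0000² / (2 × 1.400) = 225.000 / 2.800 = 80.357 m.

Braking distance ≈ 80 m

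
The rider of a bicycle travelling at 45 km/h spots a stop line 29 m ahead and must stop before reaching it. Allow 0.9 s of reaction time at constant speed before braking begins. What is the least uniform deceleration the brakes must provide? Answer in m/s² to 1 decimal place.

Required deceleration ≈ 4.4 m/s²

45 km/h ÷ 3.6 = 12.5000 m/s.
Distance covered during reaction = 12.5000 × 0.9 = 11.250 m.
Distance available for braking: 29 − 11.250 = 17.750 m.
v² = 2a·d ⇒ a = v²/(2d) = 12.5000² / (2 × 17.750) = 156.250 / 35.500 = 4.4014 m/s².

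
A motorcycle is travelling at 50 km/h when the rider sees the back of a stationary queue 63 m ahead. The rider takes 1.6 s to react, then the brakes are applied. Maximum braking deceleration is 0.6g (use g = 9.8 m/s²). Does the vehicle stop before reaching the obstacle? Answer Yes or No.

50 km/h ÷ 3.6 = 13.8889 m/s.
a = 0.6 × 9.8 = 5.880 m/s².
Reaction distance = 13.8889 × 1.6 = 22.222 m.
Braking distance = v²/(2a) = 192.902 / 11.760 = 16.403 m.
Total stopping distance = 22.222 + 16.403 = 38.625 m, vs 63 m available — it stops with 63 − 38.625 = 24.375 m to spare.

Yes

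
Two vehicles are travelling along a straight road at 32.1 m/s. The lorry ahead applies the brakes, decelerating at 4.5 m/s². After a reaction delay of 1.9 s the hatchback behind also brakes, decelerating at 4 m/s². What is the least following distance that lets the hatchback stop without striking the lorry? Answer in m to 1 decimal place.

Leader travels v²/(2a_L) = 1030.410 / 9.000 = 114.490 m before stopping.
Follower covers v·t_r = 32.1000 × 1.9 = 60.990 m while reacting, then v²/(2a_F) = 1030.410 / 8.000 = 128.801 m while braking, for a total of 60.990 + 128.801 = 189.791 m.
Since a_F ≤ a_L and the follower starts braking later, the follower is never slower than the leader, so the closest approach is when both have stopped.
Minimum gap = 189.791 − 114.490 = 75.301 m.

Minimum gap ≈ 75.3 m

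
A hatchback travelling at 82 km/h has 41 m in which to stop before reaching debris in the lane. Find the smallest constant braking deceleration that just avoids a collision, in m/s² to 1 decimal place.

82 km/h ÷ 3.6 = 22.7778 m/s.
v² = 2a·d ⇒ a = v²/(2d) = 22.7778² / (2 × 41.000) = 518.828 / 82.000 = 6.3272 m/s².

Required deceleration ≈ 6.3 m/s²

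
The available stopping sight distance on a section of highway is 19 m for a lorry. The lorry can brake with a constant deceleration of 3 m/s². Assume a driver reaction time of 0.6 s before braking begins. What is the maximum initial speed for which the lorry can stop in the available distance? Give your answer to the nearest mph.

Stopping distance: v·t_r + v²/(2a) = 19 with t_r = 0.6 s and a = 3.000 m/s².
So v² + 3.600 v − 114.00 = 0.
Positive root: v = −a·t_r + √((a·t_r)² + 2a·d) = −1.800 + √(3.240 + 114.00) = 9.0277 m/s.
9.0277 m/s ÷ 0.44704 = 20.194 mph.

Maximum speed ≈ 20 mph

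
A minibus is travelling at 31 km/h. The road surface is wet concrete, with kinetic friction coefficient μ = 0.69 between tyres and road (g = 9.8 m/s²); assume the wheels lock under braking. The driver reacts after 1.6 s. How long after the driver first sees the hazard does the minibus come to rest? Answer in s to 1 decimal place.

Total time ≈ 2.9 s

31 km/h ÷ 3.6 = 8.6111 m/s.
a = μg = 0.69 × 9.8 = 6.762 m/s².
Braking time = v/a = 8.6111 / 6.762 = 1.273 s.
Total = 1.6 + 1.273 = 2.873 s.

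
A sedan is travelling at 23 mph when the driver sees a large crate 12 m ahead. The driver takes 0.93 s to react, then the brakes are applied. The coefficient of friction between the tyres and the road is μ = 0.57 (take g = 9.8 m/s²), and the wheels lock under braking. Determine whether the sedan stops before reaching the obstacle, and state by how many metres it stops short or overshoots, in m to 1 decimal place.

No — it overshoots by 7.0 m

23 mph × 0.44704 = 10.2819 m/s.
a = μg = 0.57 × 9.8 = 5.586 m/s².
Reaction distance = 10.2819 × 0.93 = 9.562 m.
Braking distance = v²/(2a) = 105.717 / 11.172 = 9.463 m.
Total stopping distance = 9.562 + 9.463 = 19.025 m, vs 12 m available — it cannot stop in time and overshoots by 19.025 − 12 = 7.025 m.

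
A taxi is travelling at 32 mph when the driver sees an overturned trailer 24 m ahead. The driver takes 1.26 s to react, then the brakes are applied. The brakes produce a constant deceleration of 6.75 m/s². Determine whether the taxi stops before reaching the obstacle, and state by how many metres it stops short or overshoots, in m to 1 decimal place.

No — it overshoots by 9.2 m

32 mph × 0.44704 = 14.3053 m/s.
Reaction distance = 14.3053 × 1.26 = 18.025 m.
Braking distance = v²/(2a) = 204.642 / 13.500 = 15.159 m.
Total stopping distance = 18.025 + 15.159 = 33.184 m, vs 24 m available — it cannot stop in time and overshoots by 33.184 − 24 = 9.184 m.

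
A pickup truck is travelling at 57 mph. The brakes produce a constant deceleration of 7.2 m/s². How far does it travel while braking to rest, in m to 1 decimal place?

57 mph × 0.44704 = 25.4813 m/s.
Braking distance = v²/(2a) = 25.4813² / (2 × 7.200) = 649.297 / 14.400 = 45.090 m.

Braking distance ≈ 45.1 m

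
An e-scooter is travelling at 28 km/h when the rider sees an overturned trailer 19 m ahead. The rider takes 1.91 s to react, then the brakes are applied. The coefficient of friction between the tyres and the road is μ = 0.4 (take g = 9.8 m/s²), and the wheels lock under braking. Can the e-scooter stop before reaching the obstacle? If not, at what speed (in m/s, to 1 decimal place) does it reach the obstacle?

28 km/h ÷ 3.6 = 7.7778 m/s.
a = μg = 0.4 × 9.8 = 3.920 m/s².
Reaction distance = 7.7778 × 1.91 = 14.856 m.
Braking distance needed to stop: v²/(2a) = 60.494 / 7.840 = 7.716 m, so total needed = 14.856 + 7.716 = 22.572 m > 19 m — it cannot stop.
Distance remaining when braking begins: 19 − 14.856 = 4.144 m.
v² = v₀² − 2a·d = 60.494 − 2 × 3.920 × 4.144 = 28.005 m²/s².
v = √28.005 = 5.292 m/s.

No — it strikes the obstacle at 5.3 m/s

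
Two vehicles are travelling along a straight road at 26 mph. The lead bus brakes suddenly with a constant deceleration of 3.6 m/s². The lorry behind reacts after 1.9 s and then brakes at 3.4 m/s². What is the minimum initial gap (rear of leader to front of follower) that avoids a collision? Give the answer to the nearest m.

Minimum gap ≈ 23 m

26 mph × 0.44704 = 11.6230 m/s.
Leader travels v²/(2a_L) = 135.094 / 7.200 = 18.763 m before stopping.
Follower covers v·t_r = 11.6230 × 1.9 = 22.084 m while reacting, then v²/(2a_F) = 135.094 / 6.800 = 19.867 m while braking, for a total of 22.084 + 19.867 = 41.951 m.
Since a_F ≤ a_L and the follower starts braking later, the follower is never slower than the leader, so the closest approach is when both have stopped.
Minimum gap = 41.951 − 18.763 = 23.188 m.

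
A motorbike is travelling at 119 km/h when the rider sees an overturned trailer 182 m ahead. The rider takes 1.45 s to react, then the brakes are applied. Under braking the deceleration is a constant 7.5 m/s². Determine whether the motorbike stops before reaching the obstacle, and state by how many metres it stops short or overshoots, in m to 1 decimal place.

Yes — it stops 61.2 m short of the obstacle

119 km/h ÷ 3.6 = 33.0556 m/s.
Reaction distance = 33.0556 × 1.45 = 47.931 m.
Braking distance = v²/(2a) = 1092.673 / 15.000 = 72.845 m.
Total stopping distance = 47.931 + 72.845 = 120.776 m, vs 182 m available — it stops with 182 − 120.776 = 61.224 m to spare.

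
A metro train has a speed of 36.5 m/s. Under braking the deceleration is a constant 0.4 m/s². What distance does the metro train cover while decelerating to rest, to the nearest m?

Braking distance ≈ 1665 m

Braking distance = v²/(2a) = 36.5000² / (2 × 0.400) = 1332.250 / 0.800 = 1665.312 m.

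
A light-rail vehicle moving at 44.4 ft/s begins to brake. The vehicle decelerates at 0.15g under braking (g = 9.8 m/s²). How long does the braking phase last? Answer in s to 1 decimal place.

Braking time ≈ 9.2 s

44.4 ft/s × 0.3048 = 13.5331 m/s.
a = 0.15 × 9.8 = 1.470 m/s².
Braking time = v/a = 13.5331 / 1.470 = 9.206 s.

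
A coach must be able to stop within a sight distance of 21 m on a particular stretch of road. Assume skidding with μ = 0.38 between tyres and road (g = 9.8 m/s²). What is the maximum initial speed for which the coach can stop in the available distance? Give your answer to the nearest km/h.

Maximum speed ≈ 45 km/h

a = μg = 0.38 × 9.8 = 3.724 m/s².
v²/(2a) = d ⇒ v = √(2 × 3.724 × 21) = √156.41 = 12.5064 m/s.
12.5064 m/s × 3.6 = 45.023 km/h.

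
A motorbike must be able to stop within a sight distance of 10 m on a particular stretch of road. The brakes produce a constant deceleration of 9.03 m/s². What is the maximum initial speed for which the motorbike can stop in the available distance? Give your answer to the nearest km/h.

v²/(2a) = d ⇒ v = √(2 × 9.030 × 10) = √180.60 = 13.4387 m/s.
13.4387 m/s × 3.6 = 48.379 km/h.

Maximum speed ≈ 48 km/h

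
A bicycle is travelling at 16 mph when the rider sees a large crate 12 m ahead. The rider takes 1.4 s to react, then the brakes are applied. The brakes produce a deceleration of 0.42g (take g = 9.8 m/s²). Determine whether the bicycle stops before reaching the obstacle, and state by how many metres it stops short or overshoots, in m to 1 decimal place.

No — it overshoots by 4.2 m

16 mph × 0.44704 = 7.1526 m/s.
a = 0.42 × 9.8 = 4.116 m/s².
Reaction distance = 7.1526 × 1.4 = 10.014 m.
Braking distance = v²/(2a) = 51.160 / 8.232 = 6.215 m.
Total stopping distance = 10.014 + 6.215 = 16.229 m, vs 12 m available — it cannot stop in time and overshoots by 16.229 − 12 = 4.229 m.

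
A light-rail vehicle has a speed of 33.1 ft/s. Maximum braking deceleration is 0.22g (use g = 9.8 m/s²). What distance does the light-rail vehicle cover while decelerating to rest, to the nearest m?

Braking distance ≈ 24 m

33.1 ft/s × 0.3048 = 10.0889 m/s.
a = 0.22 × 9.8 = 2.156 m/s².
Braking distance = v²/(2a) = 10.0889² / (2 × 2.156) = 101.786 / 4.312 = 23.605 m.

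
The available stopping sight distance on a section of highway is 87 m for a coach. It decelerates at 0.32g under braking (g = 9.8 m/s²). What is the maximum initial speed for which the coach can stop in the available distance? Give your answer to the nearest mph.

a = 0.32 × 9.8 = 3.136 m/s².
v²/(2a) = d ⇒ v = √(2 × 3.136 × 87) = √545.66 = 23.3594 m/s.
23.3594 m/s ÷ 0.44704 = 52.253 mph.

Maximum speed ≈ 52 mph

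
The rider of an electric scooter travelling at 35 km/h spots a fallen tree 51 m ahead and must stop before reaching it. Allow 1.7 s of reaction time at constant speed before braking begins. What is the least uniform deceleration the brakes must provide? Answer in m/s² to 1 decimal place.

35 km/h ÷ 3.6 = 9.7222 m/s.
Distance covered during reaction = 9.7222 × 1.7 = 16.528 m.
Distance available for braking: 51 − 16.528 = 34.472 m.
v² = 2a·d ⇒ a = v²/(2d) = 9.7222² / (2 × 34.472) = 94.521 / 68.944 = 1.3710 m/s².

Required deceleration ≈ 1.4 m/s²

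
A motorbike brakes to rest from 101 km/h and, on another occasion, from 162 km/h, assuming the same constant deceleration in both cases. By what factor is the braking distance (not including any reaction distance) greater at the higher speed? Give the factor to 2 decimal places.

Factor ≈ 2.57

Braking distance d = v²/(2a), so with a fixed, d ∝ v².
Factor = (162/101)² = 1.6040² = 2.5728.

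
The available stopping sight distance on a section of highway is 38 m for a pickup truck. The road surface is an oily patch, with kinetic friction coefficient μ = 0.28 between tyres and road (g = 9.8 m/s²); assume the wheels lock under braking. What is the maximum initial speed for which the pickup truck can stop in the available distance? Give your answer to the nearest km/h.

a = μg = 0.28 × 9.8 = 2.744 m/s².
v²/(2a) = d ⇒ v = √(2 × 2.744 × 38) = √208.54 = 14.4409 m/s.
14.4409 m/s × 3.6 = 51.987 km/h.

Maximum speed ≈ 52 km/h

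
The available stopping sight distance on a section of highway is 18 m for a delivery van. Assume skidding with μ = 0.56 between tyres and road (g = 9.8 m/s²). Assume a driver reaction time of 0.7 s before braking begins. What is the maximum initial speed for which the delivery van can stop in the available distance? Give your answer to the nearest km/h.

Maximum speed ≈ 39 km/h

a = μg = 0.56 × 9.8 = 5.488 m/s².
Stopping distance: v·t_r + v²/(2a) = 18 with t_r = 0.7 s and a = 5.488 m/s².
So v² + 7.683 v − 197.57 = 0.
Positive root: v = −a·t_r + √((a·t_r)² + 2a·d) = −3.842 + √(14.761 + 197.57) = 10.7296 m/s.
10.7296 m/s × 3.6 = 38.627 km/h.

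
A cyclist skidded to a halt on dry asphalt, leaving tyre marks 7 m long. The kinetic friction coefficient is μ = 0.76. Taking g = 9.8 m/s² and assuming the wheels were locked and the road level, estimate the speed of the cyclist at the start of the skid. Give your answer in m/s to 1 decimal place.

Initial speed ≈ 10.2 m/s

Deceleration a = μg = 0.76 × 9.8 = 7.448 m/s².
v = √(2a·d) = √(2 × 7.448 × 7) = √104.272 = 10.2114 m/s.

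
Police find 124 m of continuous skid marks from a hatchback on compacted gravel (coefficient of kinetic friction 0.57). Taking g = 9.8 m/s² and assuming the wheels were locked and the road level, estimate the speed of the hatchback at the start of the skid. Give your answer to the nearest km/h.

Deceleration a = μg = 0.57 × 9.8 = 5.586 m/s².
v = √(2a·d) = √(2 × 5.586 × 124) = √1385.328 = 37.2200 m/s.
= 37.2200 × 3.6 = 133.992 km/h.

Initial speed ≈ 134 km/h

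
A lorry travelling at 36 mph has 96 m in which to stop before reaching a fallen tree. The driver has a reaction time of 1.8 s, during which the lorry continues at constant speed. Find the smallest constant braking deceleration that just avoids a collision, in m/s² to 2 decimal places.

Required deceleration ≈ 1.93 m/s²

36 mph × 0.44704 = 16.0934 m/s.
Distance covered during reaction = 16.0934 × 1.8 = 28.968 m.
Distance available for braking: 96 − 28.968 = 67.032 m.
v² = 2a·d ⇒ a = v²/(2d) = 16.0934² / (2 × 67.032) = 258.998 / 134.064 = 1.9319 m/s².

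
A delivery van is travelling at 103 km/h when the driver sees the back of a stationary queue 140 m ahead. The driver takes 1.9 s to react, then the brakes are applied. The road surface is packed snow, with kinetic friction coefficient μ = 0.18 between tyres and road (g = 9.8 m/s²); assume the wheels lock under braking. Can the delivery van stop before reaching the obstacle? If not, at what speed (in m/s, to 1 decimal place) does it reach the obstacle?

No — it strikes the obstacle at 22.7 m/s

103 km/h ÷ 3.6 = 28.6111 m/s.
a = μg = 0.18 × 9.8 = 1.764 m/s².
Reaction distance = 28.6111 × 1.9 = 54.361 m.
Braking distance needed to stop: v²/(2a) = 818.595 / 3.528 = 232.028 m, so total needed = 54.361 + 232.028 = 286.389 m > 140 m — it cannot stop.
Distance remaining when braking begins: 140 − 54.361 = 85.639 m.
v² = v₀² − 2a·d = 818.595 − 2 × 1.764 × 85.639 = 516.461 m²/s².
v = √516.461 = 22.726 m/s.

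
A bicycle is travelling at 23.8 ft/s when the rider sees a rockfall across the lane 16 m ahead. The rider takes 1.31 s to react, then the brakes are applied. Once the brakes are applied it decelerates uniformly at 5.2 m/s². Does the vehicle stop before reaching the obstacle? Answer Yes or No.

Yes

23.8 ft/s × 0.3048 = 7.2542 m/s.
Reaction distance = 7.2542 × 1.31 = 9.503 m.
Braking distance = v²/(2a) = 52.623 / 10.400 = 5.060 m.
Total stopping distance = 9.503 + 5.060 = 14.563 m, vs 16 m available — it stops with 16 − 14.563 = 1.437 m to spare.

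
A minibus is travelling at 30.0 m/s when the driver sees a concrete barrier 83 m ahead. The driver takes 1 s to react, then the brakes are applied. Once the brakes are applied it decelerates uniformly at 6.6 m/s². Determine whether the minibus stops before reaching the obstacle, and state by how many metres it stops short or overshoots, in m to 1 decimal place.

No — it overshoots by 15.2 m

Reaction distance = 30.0000 × 1 = 30.000 m.
Braking distance = v²/(2a) = 900.000 / 13.200 = 68.182 m.
Total stopping distance = 30.000 + 68.182 = 98.182 m, vs 83 m available — it cannot stop in time and overshoots by 98.182 − 83 = 15.182 m.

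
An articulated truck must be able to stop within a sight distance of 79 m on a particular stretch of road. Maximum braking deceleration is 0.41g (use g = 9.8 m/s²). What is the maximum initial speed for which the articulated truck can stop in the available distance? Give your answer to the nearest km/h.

Maximum speed ≈ 91 km/h

a = 0.41 × 9.8 = 4.018 m/s².
v²/(2a) = d ⇒ v = √(2 × 4.018 × 79) = √634.84 = 25.1960 m/s.
25.1960 m/s × 3.6 = 90.706 km/h.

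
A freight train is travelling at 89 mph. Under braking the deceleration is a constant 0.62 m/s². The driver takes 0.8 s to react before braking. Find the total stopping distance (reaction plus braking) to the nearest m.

Total stopping distance ≈ 1308 m

89 mph × 0.44704 = 39.7866 m/s.
Reaction distance = v·t_r = 39.7866 × 0.8 = 31.829 m.
Braking distance = v²/(2a) = 39.7866² / (2 × 0.620) = 1582.974 / 1.240 = 1276.592 m.
Total = 31.829 + 1276.592 = 1308.421 m.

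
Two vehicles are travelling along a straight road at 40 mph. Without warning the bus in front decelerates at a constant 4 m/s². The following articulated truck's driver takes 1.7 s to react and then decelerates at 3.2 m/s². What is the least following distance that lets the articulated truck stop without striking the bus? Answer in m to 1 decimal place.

40 mph × 0.44704 = 17.8816 m/s.
Leader travels v²/(2a_L) = 319.752 / 8.000 = 39.969 m before stopping.
Follower covers v·t_r = 17.8816 × 1.7 = 30.399 m while reacting, then v²/(2a_F) = 319.752 / 6.400 = 49.961 m while braking, for a total of 30.399 + 49.961 = 80.360 m.
Since a_F ≤ a_L and the follower starts braking later, the follower is never slower than the leader, so the closest approach is when both have stopped.
Minimum gap = 80.360 − 39.969 = 40.391 m.

Minimum gap ≈ 40.4 m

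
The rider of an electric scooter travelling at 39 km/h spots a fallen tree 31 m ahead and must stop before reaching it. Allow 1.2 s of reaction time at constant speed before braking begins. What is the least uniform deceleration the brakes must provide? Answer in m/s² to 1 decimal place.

39 km/h ÷ 3.6 = 10.8333 m/s.
Distance covered during reaction = 10.8333 × 1.2 = 13.000 m.
Distance available for braking: 31 − 13.000 = 18.000 m.
v² = 2a·d ⇒ a = v²/(2d) = 10.8333² / (2 × 18.000) = 117.360 / 36.000 = 3.2600 m/s².

Required deceleration ≈ 3.3 m/s²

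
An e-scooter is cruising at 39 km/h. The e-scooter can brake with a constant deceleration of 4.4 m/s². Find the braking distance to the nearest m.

Braking distance ≈ 13 m

39 km/h ÷ 3.6 = 10.8333 m/s.
Braking distance = v²/(2a) = 10.8333² / (2 × 4.400) = 117.360 / 8.800 = 13.336 m.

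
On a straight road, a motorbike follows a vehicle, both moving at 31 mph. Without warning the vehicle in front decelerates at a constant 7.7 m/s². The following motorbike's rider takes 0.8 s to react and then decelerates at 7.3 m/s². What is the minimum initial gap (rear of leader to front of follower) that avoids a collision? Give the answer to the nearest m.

31 mph × 0.44704 = 13.8582 m/s.
Leader travels v²/(2a_L) = 192.050 / 15.400 = 12.471 m before stopping.
Follower covers v·t_r = 13.8582 × 0.8 = 11.087 m while reacting, then v²/(2a_F) = 192.050 / 14.600 = 13.154 m while braking, for a total of 11.087 + 13.154 = 24.241 m.
Since a_F ≤ a_L and the follower starts braking later, the follower is never slower than the leader, so the closest approach is when both have stopped.
Minimum gap = 24.241 − 12.471 = 11.770 m.

Minimum gap ≈ 12 m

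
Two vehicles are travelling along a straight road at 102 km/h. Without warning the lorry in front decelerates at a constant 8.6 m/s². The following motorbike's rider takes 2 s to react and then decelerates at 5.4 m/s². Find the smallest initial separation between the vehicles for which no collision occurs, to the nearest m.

102 km/h ÷ 3.6 = 28.3333 m/s.
Leader travels v²/(2a_L) = 802.776 / 17.200 = 46.673 m before stopping.
Follower covers v·t_r = 28.3333 × 2 = 56.667 m while reacting, then v²/(2a_F) = 802.776 / 10.800 = 74.331 m while braking, for a total of 56.667 + 74.331 = 130.998 m.
Since a_F ≤ a_L and the follower starts braking later, the follower is never slower than the leader, so the closest approach is when both have stopped.
Minimum gap = 130.998 − 46.673 = 84.325 m.

Minimum gap ≈ 84 m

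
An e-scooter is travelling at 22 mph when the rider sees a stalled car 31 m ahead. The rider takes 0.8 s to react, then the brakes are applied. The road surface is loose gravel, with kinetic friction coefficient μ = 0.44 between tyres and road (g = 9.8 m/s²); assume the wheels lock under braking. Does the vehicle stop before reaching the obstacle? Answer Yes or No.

22 mph × 0.44704 = 9.8349 m/s.
a = μg = 0.44 × 9.8 = 4.312 m/s².
Reaction distance = 9.8349 × 0.8 = 7.868 m.
Braking distance = v²/(2a) = 96.725 / 8.624 = 11.216 m.
Total stopping distance = 7.868 + 11.216 = 19.084 m, vs 31 m available — it stops with 31 − 19.084 = 11.916 m to spare.

Yes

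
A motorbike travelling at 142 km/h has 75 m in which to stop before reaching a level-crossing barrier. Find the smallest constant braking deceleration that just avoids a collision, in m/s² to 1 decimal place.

142 km/h ÷ 3.6 = 39.4444 m/s.
v² = 2a·d ⇒ a = v²/(2d) = 39.4444² / (2 × 75.000) = 1555.861 / 150.000 = 10.3724 m/s².

Required deceleration ≈ 10.4 m/s²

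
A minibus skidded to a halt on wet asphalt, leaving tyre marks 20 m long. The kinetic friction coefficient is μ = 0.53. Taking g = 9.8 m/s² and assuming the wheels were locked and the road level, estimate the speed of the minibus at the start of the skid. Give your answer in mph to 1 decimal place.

Deceleration a = μg = 0.53 × 9.8 = 5.194 m/s².
v = √(2a·d) = √(2 × 5.194 × 20) = √207.760 = 14.4139 m/s.
= 14.4139 ÷ 0.44704 = 32.243 mph.

Initial speed ≈ 32.2 mph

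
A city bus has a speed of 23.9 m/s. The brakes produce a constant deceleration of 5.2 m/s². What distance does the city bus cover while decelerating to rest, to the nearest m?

Braking distance ≈ 55 m

Braking distance = v²/(2a) = 23.9000² / (2 × 5.200) = 571.210 / 10.400 = 54.924 m.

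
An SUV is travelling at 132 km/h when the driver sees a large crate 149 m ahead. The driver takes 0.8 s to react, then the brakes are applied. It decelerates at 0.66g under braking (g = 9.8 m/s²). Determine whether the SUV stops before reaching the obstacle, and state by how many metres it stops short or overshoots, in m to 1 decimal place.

Yes — it stops 15.7 m short of the obstacle

132 km/h ÷ 3.6 = 36.6667 m/s.
a = 0.66 × 9.8 = 6.468 m/s².
Reaction distance = 36.6667 × 0.8 = 29.333 m.
Braking distance = v²/(2a) = 1344.447 / 12.936 = 103.931 m.
Total stopping distance = 29.333 + 103.931 = 133.264 m, vs 149 m available — it stops with 149 − 133.264 = 15.736 m to spare.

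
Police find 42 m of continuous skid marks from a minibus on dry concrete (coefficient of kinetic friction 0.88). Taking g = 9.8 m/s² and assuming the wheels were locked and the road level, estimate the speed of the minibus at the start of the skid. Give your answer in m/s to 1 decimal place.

Deceleration a = μg = 0.88 × 9.8 = 8.624 m/s².
v = √(2a·d) = √(2 × 8.624 × 42) = √724.416 = 26.9150 m/s.

Initial speed ≈ 26.9 m/s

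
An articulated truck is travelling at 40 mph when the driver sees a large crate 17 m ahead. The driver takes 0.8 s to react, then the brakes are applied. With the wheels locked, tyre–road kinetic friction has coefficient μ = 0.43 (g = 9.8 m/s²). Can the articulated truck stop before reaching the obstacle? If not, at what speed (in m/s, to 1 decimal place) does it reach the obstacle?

No — it strikes the obstacle at 17.2 m/s

40 mph × 0.44704 = 17.8816 m/s.
a = μg = 0.43 × 9.8 = 4.214 m/s².
Reaction distance = 17.8816 × 0.8 = 14.305 m.
Braking distance needed to stop: v²/(2a) = 319.752 / 8.428 = 37.939 m, so total needed = 14.305 + 37.939 = 52.244 m > 17 m — it cannot stop.
Distance remaining when braking begins: 17 − 14.305 = 2.695 m.
v² = v₀² − 2a·d = 319.752 − 2 × 4.214 × 2.695 = 297.039 m²/s².
v = √297.039 = 17.235 m/s.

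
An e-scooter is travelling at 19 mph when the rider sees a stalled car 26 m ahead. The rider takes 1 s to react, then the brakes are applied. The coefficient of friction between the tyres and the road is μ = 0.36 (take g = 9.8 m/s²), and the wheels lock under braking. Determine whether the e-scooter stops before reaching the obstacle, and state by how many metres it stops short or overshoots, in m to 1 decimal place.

Yes — it stops 7.3 m short of the obstacle

19 mph × 0.44704 = 8.4938 m/s.
a = μg = 0.36 × 9.8 = 3.528 m/s².
Reaction distance = 8.4938 × 1 = 8.494 m.
Braking distance = v²/(2a) = 72.145 / 7.056 = 10.225 m.
Total stopping distance = 8.494 + 10.225 = 18.719 m, vs 26 m available — it stops with 26 − 18.719 = 7.281 m to spare.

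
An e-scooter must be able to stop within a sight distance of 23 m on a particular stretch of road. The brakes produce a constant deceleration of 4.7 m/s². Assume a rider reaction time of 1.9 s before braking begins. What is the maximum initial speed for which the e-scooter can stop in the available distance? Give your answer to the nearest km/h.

Stopping distance: v·t_r + v²/(2a) = 23 with t_r = 1.9 s and a = 4.700 m/s².
So v² + 17.860 v − 216.20 = 0.
Positive root: v = −a·t_r + √((a·t_r)² + 2a·d) = −8.930 + √(79.745 + 216.20) = 8.2731 m/s.
8.2731 m/s × 3.6 = 29.783 km/h.

Maximum speed ≈ 30 km/h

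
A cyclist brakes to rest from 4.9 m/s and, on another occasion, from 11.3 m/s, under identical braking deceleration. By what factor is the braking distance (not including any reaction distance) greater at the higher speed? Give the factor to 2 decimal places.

Braking distance d = v²/(2a), so with a fixed, d ∝ v².
Factor = (11.3/4.9)² = 2.3061² = 5.3181.

Factor ≈ 5.32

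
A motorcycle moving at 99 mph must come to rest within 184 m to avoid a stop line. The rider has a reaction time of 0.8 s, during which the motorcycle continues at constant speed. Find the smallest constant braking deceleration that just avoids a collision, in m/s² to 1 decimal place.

Required deceleration ≈ 6.6 m/s²

99 mph × 0.44704 = 44.2570 m/s.
Distance covered during reaction = 44.2570 × 0.8 = 35.406 m.
Distance available for braking: 184 − 35.406 = 148.594 m.
v² = 2a·d ⇒ a = v²/(2d) = 44.2570² / (2 × 148.594) = 1958.682 / 297.188 = 6.5907 m/s².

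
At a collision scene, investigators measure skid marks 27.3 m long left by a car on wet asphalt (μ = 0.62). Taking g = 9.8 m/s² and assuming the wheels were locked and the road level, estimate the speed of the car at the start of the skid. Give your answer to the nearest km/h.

Initial speed ≈ 66 km/h

Deceleration a = μg = 0.62 × 9.8 = 6.076 m/s².
v = √(2a·d) = √(2 × 6.076 × 27.3) = √331.750 = 18.2140 m/s.
= 18.2140 × 3.6 = 65.570 km/h.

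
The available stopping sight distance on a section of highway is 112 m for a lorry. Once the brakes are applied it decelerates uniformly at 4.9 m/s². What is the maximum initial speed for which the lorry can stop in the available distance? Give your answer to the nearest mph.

Maximum speed ≈ 74 mph

v²/(2a) = d ⇒ v = √(2 × 4.900 × 112) = √1097.60 = 33.1300 m/s.
33.1300 m/s ÷ 0.44704 = 74.110 mph.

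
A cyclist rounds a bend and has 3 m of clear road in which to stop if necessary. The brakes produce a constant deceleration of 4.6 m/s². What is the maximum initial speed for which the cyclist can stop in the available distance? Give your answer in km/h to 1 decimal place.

v²/(2a) = d ⇒ v = √(2 × 4.600 × 3) = √27.60 = 5.2536 m/s.
5.2536 m/s × 3.6 = 18.913 km/h.

Maximum speed ≈ 18.9 km/h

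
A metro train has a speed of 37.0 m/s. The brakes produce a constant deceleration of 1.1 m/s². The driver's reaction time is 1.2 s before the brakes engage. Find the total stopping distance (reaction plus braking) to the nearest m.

Total stopping distance ≈ 667 m

Reaction distance = v·t_r = 37.0000 × 1.2 = 44.400 m.
Braking distance = v²/(2a) = 37.0000² / (2 × 1.100) = 1369.000 / 2.200 = 622.273 m.
Total = 44.400 + 622.273 = 666.673 m.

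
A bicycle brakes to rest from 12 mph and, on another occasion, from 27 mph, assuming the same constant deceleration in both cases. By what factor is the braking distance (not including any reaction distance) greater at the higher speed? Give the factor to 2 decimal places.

Factor ≈ 5.06

Braking distance d = v²/(2a), so with a fixed, d ∝ v².
Factor = (27/12)² = 2.2500² = 5.0625.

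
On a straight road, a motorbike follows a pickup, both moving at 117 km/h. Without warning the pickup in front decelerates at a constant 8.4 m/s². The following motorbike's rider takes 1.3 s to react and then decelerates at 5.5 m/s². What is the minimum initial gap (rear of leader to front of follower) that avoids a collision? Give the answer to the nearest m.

117 km/h ÷ 3.6 = 32.5000 m/s.
Leader travels v²/(2a_L) = 1056.250 / 16.800 = 62.872 m before stopping.
Follower covers v·t_r = 32.5000 × 1.3 = 42.250 m while reacting, then v²/(2a_F) = 1056.250 / 11.000 = 96.023 m while braking, for a total of 42.250 + 96.023 = 138.273 m.
Since a_F ≤ a_L and the follower starts braking later, the follower is never slower than the leader, so the closest approach is when both have stopped.
Minimum gap = 138.273 − 62.872 = 75.401 m.

Minimum gap ≈ 75 m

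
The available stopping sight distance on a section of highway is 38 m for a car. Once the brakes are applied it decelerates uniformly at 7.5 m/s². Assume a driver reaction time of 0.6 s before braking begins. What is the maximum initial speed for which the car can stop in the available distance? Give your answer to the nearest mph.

Maximum speed ≈ 44 mph

Stopping distance: v·t_r + v²/(2a) = 38 with t_r = 0.6 s and a = 7.500 m/s².
So v² + 9.000 v − 570.00 = 0.
Positive root: v = −a·t_r + √((a·t_r)² + 2a·d) = −4.500 + √(20.250 + 570.00) = 19.7951 m/s.
19.7951 m/s ÷ 0.44704 = 44.280 mph.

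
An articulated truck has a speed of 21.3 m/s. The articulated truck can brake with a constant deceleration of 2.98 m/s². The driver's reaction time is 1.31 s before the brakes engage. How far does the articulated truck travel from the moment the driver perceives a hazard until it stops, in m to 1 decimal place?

Reaction distance = v·t_r = 21.3000 × 1.31 = 27.903 m.
Braking distance = v²/(2a) = 21.3000² / (2 × 2.980) = 453.690 / 5.960 = 76.122 m.
Total = 27.903 + 76.122 = 104.025 m.

Total stopping distance ≈ 104.0 m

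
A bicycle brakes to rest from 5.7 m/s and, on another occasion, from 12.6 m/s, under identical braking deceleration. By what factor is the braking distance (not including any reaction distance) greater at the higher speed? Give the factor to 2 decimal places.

Braking distance d = v²/(2a), so with a fixed, d ∝ v².
Factor = (12.6/5.7)² = 2.2105² = 4.8863.

Factor ≈ 4.89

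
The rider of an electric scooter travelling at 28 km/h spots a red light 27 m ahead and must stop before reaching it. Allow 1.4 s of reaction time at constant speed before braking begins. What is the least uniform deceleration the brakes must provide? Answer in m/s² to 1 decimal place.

Required deceleration ≈ 1.9 m/s²

28 km/h ÷ 3.6 = 7.7778 m/s.
Distance covered during reaction = 7.7778 × 1.4 = 10.889 m.
Distance available for braking: 27 − 10.889 = 16.111 m.
v² = 2a·d ⇒ a = v²/(2d) = 7.7778² / (2 × 16.111) = 60.494 / 32.222 = 1.8774 m/s².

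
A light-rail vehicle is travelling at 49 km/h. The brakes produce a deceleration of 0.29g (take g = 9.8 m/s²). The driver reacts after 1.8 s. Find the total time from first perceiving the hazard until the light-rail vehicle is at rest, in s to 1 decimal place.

49 km/h ÷ 3.6 = 13.6111 m/s.
a = 0.29 × 9.8 = 2.842 m/s².
Braking time = v/a = 13.6111 / 2.842 = 4.789 s.
Total = 1.8 + 4.789 = 6.589 s.

Total time ≈ 6.6 s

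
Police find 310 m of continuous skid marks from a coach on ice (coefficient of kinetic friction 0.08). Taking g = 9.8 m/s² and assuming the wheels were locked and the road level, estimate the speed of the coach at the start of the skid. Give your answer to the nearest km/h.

Initial speed ≈ 79 km/h

Deceleration a = μg = 0.08 × 9.8 = 0.784 m/s².
v = √(2a·d) = √(2 × 0.784 × 310) = √486.080 = 22.0472 m/s.
= 22.0472 × 3.6 = 79.370 km/h.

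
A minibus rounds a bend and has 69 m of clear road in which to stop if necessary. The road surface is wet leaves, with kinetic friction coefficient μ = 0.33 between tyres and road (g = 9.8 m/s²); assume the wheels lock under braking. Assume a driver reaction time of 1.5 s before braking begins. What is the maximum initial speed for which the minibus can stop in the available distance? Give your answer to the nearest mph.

Maximum speed ≈ 38 mph

a = μg = 0.33 × 9.8 = 3.234 m/s².
Stopping distance: v·t_r + v²/(2a) = 69 with t_r = 1.5 s and a = 3.234 m/s².
So v² + 9.702 v − 446.29 = 0.
Positive root: v = −a·t_r + √((a·t_r)² + 2a·d) = −4.851 + √(23.532 + 446.29) = 16.8244 m/s.
16.8244 m/s ÷ 0.44704 = 37.635 mph.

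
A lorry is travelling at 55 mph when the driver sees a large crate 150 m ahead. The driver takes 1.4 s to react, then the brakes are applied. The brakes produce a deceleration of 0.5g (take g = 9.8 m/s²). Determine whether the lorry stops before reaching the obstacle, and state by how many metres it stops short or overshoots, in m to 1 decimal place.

55 mph × 0.44704 = 24.5872 m/s.
a = 0.5 × 9.8 = 4.900 m/s².
Reaction distance = 24.5872 × 1.4 = 34.422 m.
Braking distance = v²/(2a) = 604.530 / 9.800 = 61.687 m.
Total stopping distance = 34.422 + 61.687 = 96.109 m, vs 150 m available — it stops with 150 − 96.109 = 53.891 m to spare.

Yes — it stops 53.9 m short of the obstacle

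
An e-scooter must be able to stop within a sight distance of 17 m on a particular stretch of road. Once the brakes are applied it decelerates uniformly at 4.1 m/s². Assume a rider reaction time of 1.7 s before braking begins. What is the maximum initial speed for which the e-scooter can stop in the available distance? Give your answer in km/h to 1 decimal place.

Stopping distance: v·t_r + v²/(2a) = 17 with t_r = 1.7 s and a = 4.100 m/s².
So v² + 13.940 v − 139.40 = 0.
Positive root: v = −a·t_r + √((a·t_r)² + 2a·d) = −6.970 + √(48.581 + 139.40) = 6.7406 m/s.
6.7406 m/s × 3.6 = 24.266 km/h.

Maximum speed ≈ 24.3 km/h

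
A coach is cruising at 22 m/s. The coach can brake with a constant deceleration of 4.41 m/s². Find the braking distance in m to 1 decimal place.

Braking distance = v²/(2a) = 22.0000² / (2 × 4.410) = 484.000 / 8.820 = 54.875 m.

Braking distance ≈ 54.9 m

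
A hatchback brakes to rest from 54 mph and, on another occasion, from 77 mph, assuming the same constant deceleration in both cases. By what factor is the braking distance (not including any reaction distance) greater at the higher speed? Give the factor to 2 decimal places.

Braking distance d = v²/(2a), so with a fixed, d ∝ v².
Factor = (77/54)² = 1.4259² = 2.0332.

Factor ≈ 2.03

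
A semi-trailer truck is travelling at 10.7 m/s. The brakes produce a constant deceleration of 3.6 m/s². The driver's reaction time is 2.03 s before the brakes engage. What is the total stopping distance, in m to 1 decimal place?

Total stopping distance ≈ 37.6 m

Reaction distance = v·t_r = 10.7000 × 2.03 = 21.721 m.
Braking distance = v²/(2a) = 10.7000² / (2 × 3.600) = 114.490 / 7.200 = 15.901 m.
Total = 21.721 + 15.901 = 37.622 m.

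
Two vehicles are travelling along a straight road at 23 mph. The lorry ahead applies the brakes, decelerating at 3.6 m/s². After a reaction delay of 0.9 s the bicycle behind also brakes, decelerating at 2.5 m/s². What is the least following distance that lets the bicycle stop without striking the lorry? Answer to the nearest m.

Minimum gap ≈ 16 m

23 mph × 0.44704 = 10.2819 m/s.
Leader travels v²/(2a_L) = 105.717 / 7.200 = 14.683 m before stopping.
Follower covers v·t_r = 10.2819 × 0.9 = 9.254 m while reacting, then v²/(2a_F) = 105.717 / 5.000 = 21.143 m while braking, for a total of 9.254 + 21.143 = 30.397 m.
Since a_F ≤ a_L and the follower starts braking later, the follower is never slower than the leader, so the closest approach is when both have stopped.
Minimum gap = 30.397 − 14.683 = 15.714 m.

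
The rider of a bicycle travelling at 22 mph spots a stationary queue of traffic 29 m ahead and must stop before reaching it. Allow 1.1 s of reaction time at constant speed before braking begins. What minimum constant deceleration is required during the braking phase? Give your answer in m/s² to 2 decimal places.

Required deceleration ≈ 2.66 m/s²

22 mph × 0.44704 = 9.8349 m/s.
Distance covered during reaction = 9.8349 × 1.1 = 10.818 m.
Distance available for braking: 29 − 10.818 = 18.182 m.
v² = 2a·d ⇒ a = v²/(2d) = 9.8349² / (2 × 18.182) = 96.725 / 36.364 = 2.6599 m/s².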